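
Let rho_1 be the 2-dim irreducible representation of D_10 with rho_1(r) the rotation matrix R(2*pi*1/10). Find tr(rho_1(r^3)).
chi_{rho_1}(r^3) = 2*cos(2*pi*1*3/10) = 1/2 - sqrt(5)/2

Derivation: rho_1(r^3) is rotation by angle 2*pi*1*3/10, whose trace is 2*cos(2*pi*1*3/10) = 1/2 - sqrt(5)/2.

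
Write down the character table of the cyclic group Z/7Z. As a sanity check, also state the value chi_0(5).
Character table of Z/7Z (irreps indexed chi_0,...,chi_6 with chi_k(m) = zeta_7^(k*m), zeta_7 = exp(2*pi*i/7)):
  irrep \ class  {0} (size 1)  {1} (size 1)    {2} (size 1)    {3} (size 1)    {4} (size 1)    {5} (size 1)    {6} (size 1)  
  chi_0          1             1               1               1               1               1               1             
  chi_1          1             exp(2*I*pi/7)   exp(4*I*pi/7)   exp(6*I*pi/7)   exp(-6*I*pi/7)  exp(-4*I*pi/7)  exp(-2*I*pi/7)
  chi_2          1             exp(4*I*pi/7)   exp(-6*I*pi/7)  exp(-2*I*pi/7)  exp(2*I*pi/7)   exp(6*I*pi/7)   exp(-4*I*pi/7)
  chi_3          1             exp(6*I*pi/7)   exp(-2*I*pi/7)  exp(4*I*pi/7)   exp(-4*I*pi/7)  exp(2*I*pi/7)   exp(-6*I*pi/7)
  chi_4          1             exp(-6*I*pi/7)  exp(2*I*pi/7)   exp(-4*I*pi/7)  exp(4*I*pi/7)   exp(-2*I*pi/7)  exp(6*I*pi/7) 
  chi_5          1             exp(-4*I*pi/7)  exp(6*I*pi/7)   exp(2*I*pi/7)   exp(-2*I*pi/7)  exp(-6*I*pi/7)  exp(4*I*pi/7) 
  chi_6          1             exp(-2*I*pi/7)  exp(-4*I*pi/7)  exp(-6*I*pi/7)  exp(6*I*pi/7)   exp(4*I*pi/7)   exp(2*I*pi/7) 

Spot check: chi_0(5) = zeta_7^(0*5) = zeta_7^0 = 1.

Justification: Z/7Z is abelian, so all 7 irreducible complex representations are 1-dimensional. They are given by chi_k(m) = zeta_7^(k*m) for k = 0,...,6. Row orthogonality: sum_m chi_k(m) conj(chi_l(m)) = 7 * [k = l].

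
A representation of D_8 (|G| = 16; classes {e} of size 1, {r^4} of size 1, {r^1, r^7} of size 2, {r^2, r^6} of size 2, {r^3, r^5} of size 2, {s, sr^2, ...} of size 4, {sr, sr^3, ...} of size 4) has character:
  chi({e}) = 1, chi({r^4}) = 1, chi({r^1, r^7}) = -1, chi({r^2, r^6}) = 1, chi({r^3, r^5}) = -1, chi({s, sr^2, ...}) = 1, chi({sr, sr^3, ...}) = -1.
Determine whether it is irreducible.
Irreducible: <chi, chi> = 1.

Reasoning: <chi, chi> = (1/|G|) sum_C |C| * |chi(C)|^2 = (1/16)[1*|1|^2 + 1*|1|^2 + 2*|-1|^2 + 2*|1|^2 + 2*|-1|^2 + 4*|1|^2 + 4*|-1|^2]
  = (1/16)[(1) + (1) + (2) + (2) + (2) + (4) + (4)] = 16/16 = 1.
A character is irreducible iff <chi, chi> = 1, so this representation is irreducible.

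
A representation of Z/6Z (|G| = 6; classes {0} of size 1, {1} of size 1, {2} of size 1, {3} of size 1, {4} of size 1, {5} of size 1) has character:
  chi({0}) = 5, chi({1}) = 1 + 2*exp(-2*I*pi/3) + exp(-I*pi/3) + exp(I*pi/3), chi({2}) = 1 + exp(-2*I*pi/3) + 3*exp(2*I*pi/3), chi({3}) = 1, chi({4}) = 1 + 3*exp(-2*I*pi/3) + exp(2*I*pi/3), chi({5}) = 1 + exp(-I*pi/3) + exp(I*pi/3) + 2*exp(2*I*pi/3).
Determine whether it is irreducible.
Not irreducible (reducible): <chi, chi> = 7 > 1.

Explanation: <chi, chi> = (1/|G|) sum_C |C| * |chi(C)|^2 = (1/6)[1*|5|^2 + 1*|1 + 2*exp(-2*I*pi/3) + exp(-I*pi/3) + exp(I*pi/3)|^2 + 1*|1 + exp(-2*I*pi/3) + 3*exp(2*I*pi/3)|^2 + 1*|1|^2 + 1*|1 + 3*exp(-2*I*pi/3) + exp(2*I*pi/3)|^2 + 1*|1 + exp(-I*pi/3) + exp(I*pi/3) + 2*exp(2*I*pi/3)|^2]
  = (1/6)[(25) + (4) + (4) + (1) + (4) + (4)] = 42/6 = 7.
(Exp terms are combined using exp(i*s)*conj(exp(i*t)) = exp(i*(s-t)), and sums of them are collapsed using the identity that for every m > 1 the m distinct m-th roots of unity sum to 0, e.g. 1 + exp(2*I*pi/3) + exp(-2*I*pi/3) = 0.)
A character is irreducible iff <chi, chi> = 1, so this representation is reducible.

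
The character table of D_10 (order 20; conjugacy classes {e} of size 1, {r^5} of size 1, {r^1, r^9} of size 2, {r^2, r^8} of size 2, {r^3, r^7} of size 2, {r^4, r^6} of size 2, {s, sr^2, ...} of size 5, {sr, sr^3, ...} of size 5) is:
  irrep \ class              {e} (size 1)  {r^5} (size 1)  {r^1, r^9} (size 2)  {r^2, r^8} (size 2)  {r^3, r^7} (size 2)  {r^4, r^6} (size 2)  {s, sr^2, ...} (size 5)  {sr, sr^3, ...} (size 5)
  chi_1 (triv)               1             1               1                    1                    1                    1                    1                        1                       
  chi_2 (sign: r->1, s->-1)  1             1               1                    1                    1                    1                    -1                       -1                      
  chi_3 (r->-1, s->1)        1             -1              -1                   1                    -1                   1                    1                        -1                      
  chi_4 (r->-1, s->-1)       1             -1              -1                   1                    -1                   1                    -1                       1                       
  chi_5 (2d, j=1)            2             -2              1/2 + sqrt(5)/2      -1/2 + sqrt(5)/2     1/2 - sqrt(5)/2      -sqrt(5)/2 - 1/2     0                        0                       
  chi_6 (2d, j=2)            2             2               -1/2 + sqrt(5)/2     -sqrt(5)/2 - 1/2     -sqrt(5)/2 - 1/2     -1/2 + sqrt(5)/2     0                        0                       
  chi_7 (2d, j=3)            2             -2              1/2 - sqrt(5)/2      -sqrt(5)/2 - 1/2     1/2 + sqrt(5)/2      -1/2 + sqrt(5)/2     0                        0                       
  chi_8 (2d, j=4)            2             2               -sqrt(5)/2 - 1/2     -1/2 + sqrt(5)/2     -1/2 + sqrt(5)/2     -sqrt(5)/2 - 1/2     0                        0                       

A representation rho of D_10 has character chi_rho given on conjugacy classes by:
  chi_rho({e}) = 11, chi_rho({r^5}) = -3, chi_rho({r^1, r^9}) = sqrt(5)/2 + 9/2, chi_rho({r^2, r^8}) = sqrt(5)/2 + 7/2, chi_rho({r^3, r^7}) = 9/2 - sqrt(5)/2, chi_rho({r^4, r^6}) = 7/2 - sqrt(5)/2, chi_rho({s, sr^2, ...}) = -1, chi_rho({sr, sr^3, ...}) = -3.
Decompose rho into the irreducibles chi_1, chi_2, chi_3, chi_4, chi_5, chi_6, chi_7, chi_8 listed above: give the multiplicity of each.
Multiplicities: chi_1: 1, chi_2: 3, chi_3: 1, chi_4: 0, chi_5: 2, chi_6: 0, chi_7: 1, chi_8: 0.

Solution. Use <chi_rho, chi> = (1/|G|) sum_C |C| * chi_rho(C) * conj(chi(C)) with |G| = 20 for each irreducible chi in the table:
  <chi_rho, chi_1> = (1/20)[1*(11)*conj(1) + 1*(-3)*conj(1) + 2*(sqrt(5)/2 + 9/2)*conj(1) + 2*(sqrt(5)/2 + 7/2)*conj(1) + 2*(9/2 - sqrt(5)/2)*conj(1) + 2*(7/2 - sqrt(5)/2)*conj(1) + 5*(-1)*conj(1) + 5*(-3)*conj(1)]
      = (1/20)[(11) + (-3) + (sqrt(5) + 9) + (sqrt(5) + 7) + (9 - sqrt(5)) + (7 - sqrt(5)) + (-5) + (-15)] = 20/20 = 1
  <chi_rho, chi_2> = (1/20)[1*(11)*conj(1) + 1*(-3)*conj(1) + 2*(sqrt(5)/2 + 9/2)*conj(1) + 2*(sqrt(5)/2 + 7/2)*conj(1) + 2*(9/2 - sqrt(5)/2)*conj(1) + 2*(7/2 - sqrt(5)/2)*conj(1) + 5*(-1)*conj(-1) + 5*(-3)*conj(-1)]
      = (1/20)[(11) + (-3) + (sqrt(5) + 9) + (sqrt(5) + 7) + (9 - sqrt(5)) + (7 - sqrt(5)) + (5) + (15)] = 60/20 = 3
  <chi_rho, chi_3> = (1/20)[1*(11)*conj(1) + 1*(-3)*conj(-1) + 2*(sqrt(5)/2 + 9/2)*conj(-1) + 2*(sqrt(5)/2 + 7/2)*conj(1) + 2*(9/2 - sqrt(5)/2)*conj(-1) + 2*(7/2 - sqrt(5)/2)*conj(1) + 5*(-1)*conj(1) + 5*(-3)*conj(-1)]
      = (1/20)[(11) + (3) + (-9 - sqrt(5)) + (sqrt(5) + 7) + (-9 + sqrt(5)) + (7 - sqrt(5)) + (-5) + (15)] = 20/20 = 1
  <chi_rho, chi_4> = (1/20)[1*(11)*conj(1) + 1*(-3)*conj(-1) + 2*(sqrt(5)/2 + 9/2)*conj(-1) + 2*(sqrt(5)/2 + 7/2)*conj(1) + 2*(9/2 - sqrt(5)/2)*conj(-1) + 2*(7/2 - sqrt(5)/2)*conj(1) + 5*(-1)*conj(-1) + 5*(-3)*conj(1)]
      = (1/20)[(11) + (3) + (-9 - sqrt(5)) + (sqrt(5) + 7) + (-9 + sqrt(5)) + (7 - sqrt(5)) + (5) + (-15)] = 0/20 = 0
  <chi_rho, chi_5> = (1/20)[1*(11)*conj(2) + 1*(-3)*conj(-2) + 2*(sqrt(5)/2 + 9/2)*conj(1/2 + sqrt(5)/2) + 2*(sqrt(5)/2 + 7/2)*conj(-1/2 + sqrt(5)/2) + 2*(9/2 - sqrt(5)/2)*conj(1/2 - sqrt(5)/2) + 2*(7/2 - sqrt(5)/2)*conj(-sqrt(5)/2 - 1/2) + 5*(-1)*conj(0) + 5*(-3)*conj(0)]
      = (1/20)[(22) + (6) + (7 + 5*sqrt(5)) + (-1 + 3*sqrt(5)) + (7 - 5*sqrt(5)) + (-3*sqrt(5) - 1) + (0) + (0)] = 40/20 = 2
  <chi_rho, chi_6> = (1/20)[1*(11)*conj(2) + 1*(-3)*conj(2) + 2*(sqrt(5)/2 + 9/2)*conj(-1/2 + sqrt(5)/2) + 2*(sqrt(5)/2 + 7/2)*conj(-sqrt(5)/2 - 1/2) + 2*(9/2 - sqrt(5)/2)*conj(-sqrt(5)/2 - 1/2) + 2*(7/2 - sqrt(5)/2)*conj(-1/2 + sqrt(5)/2) + 5*(-1)*conj(0) + 5*(-3)*conj(0)]
      = (1/20)[(22) + (-6) + (-2 + 4*sqrt(5)) + (-4*sqrt(5) - 6) + (-4*sqrt(5) - 2) + (-6 + 4*sqrt(5)) + (0) + (0)] = 0/20 = 0
  <chi_rho, chi_7> = (1/20)[1*(11)*conj(2) + 1*(-3)*conj(-2) + 2*(sqrt(5)/2 + 9/2)*conj(1/2 - sqrt(5)/2) + 2*(sqrt(5)/2 + 7/2)*conj(-sqrt(5)/2 - 1/2) + 2*(9/2 - sqrt(5)/2)*conj(1/2 + sqrt(5)/2) + 2*(7/2 - sqrt(5)/2)*conj(-1/2 + sqrt(5)/2) + 5*(-1)*conj(0) + 5*(-3)*conj(0)]
      = (1/20)[(22) + (6) + (2 - 4*sqrt(5)) + (-4*sqrt(5) - 6) + (2 + 4*sqrt(5)) + (-6 + 4*sqrt(5)) + (0) + (0)] = 20/20 = 1
  <chi_rho, chi_8> = (1/20)[1*(11)*conj(2) + 1*(-3)*conj(2) + 2*(sqrt(5)/2 + 9/2)*conj(-sqrt(5)/2 - 1/2) + 2*(sqrt(5)/2 + 7/2)*conj(-1/2 + sqrt(5)/2) + 2*(9/2 - sqrt(5)/2)*conj(-1/2 + sqrt(5)/2) + 2*(7/2 - sqrt(5)/2)*conj(-sqrt(5)/2 - 1/2) + 5*(-1)*conj(0) + 5*(-3)*conj(0)]
      = (1/20)[(22) + (-6) + (-5*sqrt(5) - 7) + (-1 + 3*sqrt(5)) + (-7 + 5*sqrt(5)) + (-3*sqrt(5) - 1) + (0) + (0)] = 0/20 = 0
Dimension check: dim(rho) = sum (mult * dim) = 1*1 + 3*1 + 1*1 + 0*1 + 2*2 + 0*2 + 1*2 + 0*2 = 11 = chi_rho(e) = 11.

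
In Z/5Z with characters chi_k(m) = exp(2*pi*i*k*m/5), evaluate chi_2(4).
chi_2(4) = zeta_5^8 = exp(-4*I*pi/5)

chi_2(4) = zeta_5^(2*4) = zeta_5^8. Since zeta_5^5 = 1, this equals zeta_5^3 = exp(2*pi*i*3/5) = exp(-4*I*pi/5).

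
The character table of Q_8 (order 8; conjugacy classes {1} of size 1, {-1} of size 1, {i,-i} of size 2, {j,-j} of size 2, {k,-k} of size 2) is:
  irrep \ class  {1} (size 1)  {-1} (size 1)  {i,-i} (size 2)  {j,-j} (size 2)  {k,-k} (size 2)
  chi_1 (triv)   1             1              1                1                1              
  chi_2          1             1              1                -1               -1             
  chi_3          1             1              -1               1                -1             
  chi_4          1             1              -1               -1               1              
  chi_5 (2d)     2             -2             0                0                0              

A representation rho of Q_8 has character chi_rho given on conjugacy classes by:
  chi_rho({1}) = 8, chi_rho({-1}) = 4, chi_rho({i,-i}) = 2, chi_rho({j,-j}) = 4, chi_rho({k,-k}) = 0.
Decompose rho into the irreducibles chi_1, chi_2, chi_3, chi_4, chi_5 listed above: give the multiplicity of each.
Multiplicities: chi_1: 3, chi_2: 1, chi_3: 2, chi_4: 0, chi_5: 1.

Derivation: Use <chi_rho, chi> = (1/|G|) sum_C |C| * chi_rho(C) * conj(chi(C)) with |G| = 8 for each irreducible chi in the table:
  <chi_rho, chi_1> = (1/8)[1*(8)*conj(1) + 1*(4)*conj(1) + 2*(2)*conj(1) + 2*(4)*conj(1) + 2*(0)*conj(1)]
      = (1/8)[(8) + (4) + (4) + (8) + (0)] = 24/8 = 3
  <chi_rho, chi_2> = (1/8)[1*(8)*conj(1) + 1*(4)*conj(1) + 2*(2)*conj(1) + 2*(4)*conj(-1) + 2*(0)*conj(-1)]
      = (1/8)[(8) + (4) + (4) + (-8) + (0)] = 8/8 = 1
  <chi_rho, chi_3> = (1/8)[1*(8)*conj(1) + 1*(4)*conj(1) + 2*(2)*conj(-1) + 2*(4)*conj(1) + 2*(0)*conj(-1)]
      = (1/8)[(8) + (4) + (-4) + (8) + (0)] = 16/8 = 2
  <chi_rho, chi_4> = (1/8)[1*(8)*conj(1) + 1*(4)*conj(1) + 2*(2)*conj(-1) + 2*(4)*conj(-1) + 2*(0)*conj(1)]
      = (1/8)[(8) + (4) + (-4) + (-8) + (0)] = 0/8 = 0
  <chi_rho, chi_5> = (1/8)[1*(8)*conj(2) + 1*(4)*conj(-2) + 2*(2)*conj(0) + 2*(4)*conj(0) + 2*(0)*conj(0)]
      = (1/8)[(16) + (-8) + (0) + (0) + (0)] = 8/8 = 1
Dimension check: dim(rho) = sum (mult * dim) = 3*1 + 1*1 + 2*1 + 0*1 + 1*2 = 8 = chi_rho(e) = 8.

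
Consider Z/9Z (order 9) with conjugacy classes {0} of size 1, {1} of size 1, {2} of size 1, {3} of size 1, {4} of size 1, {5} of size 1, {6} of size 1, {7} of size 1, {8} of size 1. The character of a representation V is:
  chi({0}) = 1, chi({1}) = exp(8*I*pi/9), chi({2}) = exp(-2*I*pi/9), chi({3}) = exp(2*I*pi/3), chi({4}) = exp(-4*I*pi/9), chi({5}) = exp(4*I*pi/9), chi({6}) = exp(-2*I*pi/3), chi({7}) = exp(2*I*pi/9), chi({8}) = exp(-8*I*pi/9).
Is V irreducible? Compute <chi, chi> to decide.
Irreducible: <chi, chi> = 1.

Why: <chi, chi> = (1/|G|) sum_C |C| * |chi(C)|^2 = (1/9)[1*|1|^2 + 1*|exp(8*I*pi/9)|^2 + 1*|exp(-2*I*pi/9)|^2 + 1*|exp(2*I*pi/3)|^2 + 1*|exp(-4*I*pi/9)|^2 + 1*|exp(4*I*pi/9)|^2 + 1*|exp(-2*I*pi/3)|^2 + 1*|exp(2*I*pi/9)|^2 + 1*|exp(-8*I*pi/9)|^2]
  = (1/9)[(1) + (1) + (1) + (1) + (1) + (1) + (1) + (1) + (1)] = 9/9 = 1.
(Exp terms are combined using exp(i*s)*conj(exp(i*t)) = exp(i*(s-t)), and sums of them are collapsed using the identity that for every m > 1 the m distinct m-th roots of unity sum to 0, e.g. 1 + exp(2*I*pi/3) + exp(-2*I*pi/3) = 0.)
A character is irreducible iff <chi, chi> = 1, so this representation is irreducible.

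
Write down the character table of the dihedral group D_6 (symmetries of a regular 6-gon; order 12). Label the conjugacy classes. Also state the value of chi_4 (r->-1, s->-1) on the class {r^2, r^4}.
Conjugacy classes: {e} of size 1, {r^3} of size 1, {r^1, r^5} of size 2, {r^2, r^4} of size 2, {s, sr^2, ...} of size 3, {sr, sr^3, ...} of size 3.
Character table:
  irrep \ class              {e} (size 1)  {r^3} (size 1)  {r^1, r^5} (size 2)  {r^2, r^4} (size 2)  {s, sr^2, ...} (size 3)  {sr, sr^3, ...} (size 3)
  chi_1 (triv)               1             1               1                    1                    1                        1                       
  chi_2 (sign: r->1, s->-1)  1             1               1                    1                    -1                       -1                      
  chi_3 (r->-1, s->1)        1             -1              -1                   1                    1                        -1                      
  chi_4 (r->-1, s->-1)       1             -1              -1                   1                    -1                       1                       
  chi_5 (2d, j=1)            2             -2              1                    -1                   0                        0                       
  chi_6 (2d, j=2)            2             2               -1                   -1                   0                        0                       

Spot check: chi_4 (r->-1, s->-1) on {r^2, r^4} = 1.

Details: D_6 has order 2*6 = 12 with 6 conjugacy classes, hence 6 irreducibles. Sum of squared dims 1 + 1 + 1 + 1 + 4 + 4 = 12 = |G|. Linear characters come from the abelianisation; the 2-dimensional irreps have character r^k -> 2*cos(2*pi*j*k/6), reflections -> 0.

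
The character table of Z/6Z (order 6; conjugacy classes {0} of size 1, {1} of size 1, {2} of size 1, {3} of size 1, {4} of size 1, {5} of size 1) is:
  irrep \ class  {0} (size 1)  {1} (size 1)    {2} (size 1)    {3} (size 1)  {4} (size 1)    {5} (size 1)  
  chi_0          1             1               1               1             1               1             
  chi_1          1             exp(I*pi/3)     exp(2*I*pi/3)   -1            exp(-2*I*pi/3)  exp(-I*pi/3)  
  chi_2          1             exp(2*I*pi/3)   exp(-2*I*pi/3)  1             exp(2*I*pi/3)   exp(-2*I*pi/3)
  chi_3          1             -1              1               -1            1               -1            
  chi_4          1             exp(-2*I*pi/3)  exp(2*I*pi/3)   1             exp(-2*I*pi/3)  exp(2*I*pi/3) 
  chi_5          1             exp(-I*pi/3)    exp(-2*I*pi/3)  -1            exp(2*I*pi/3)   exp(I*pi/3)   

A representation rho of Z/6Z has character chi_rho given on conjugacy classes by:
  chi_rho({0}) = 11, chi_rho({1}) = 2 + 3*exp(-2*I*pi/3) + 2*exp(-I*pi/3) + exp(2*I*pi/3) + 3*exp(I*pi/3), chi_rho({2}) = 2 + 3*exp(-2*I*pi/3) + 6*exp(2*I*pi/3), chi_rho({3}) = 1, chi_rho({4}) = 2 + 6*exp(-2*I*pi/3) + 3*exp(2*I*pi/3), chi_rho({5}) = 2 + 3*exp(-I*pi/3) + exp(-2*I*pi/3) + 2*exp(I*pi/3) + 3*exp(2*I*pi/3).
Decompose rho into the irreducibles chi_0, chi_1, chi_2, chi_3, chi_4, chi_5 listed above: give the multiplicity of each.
Multiplicities: chi_0: 2, chi_1: 3, chi_2: 1, chi_3: 0, chi_4: 3, chi_5: 2.

Details: Use <chi_rho, chi> = (1/|G|) sum_C |C| * chi_rho(C) * conj(chi(C)) with |G| = 6 for each irreducible chi in the table:
  <chi_rho, chi_0> = (1/6)[1*(11)*conj(1) + 1*(2 + 3*exp(-2*I*pi/3) + 2*exp(-I*pi/3) + exp(2*I*pi/3) + 3*exp(I*pi/3))*conj(1) + 1*(2 + 3*exp(-2*I*pi/3) + 6*exp(2*I*pi/3))*conj(1) + 1*(1)*conj(1) + 1*(2 + 6*exp(-2*I*pi/3) + 3*exp(2*I*pi/3))*conj(1) + 1*(2 + 3*exp(-I*pi/3) + exp(-2*I*pi/3) + 2*exp(I*pi/3) + 3*exp(2*I*pi/3))*conj(1)]
      = (1/6)[(11) + (2 + 3*exp(-2*I*pi/3) + 2*exp(-I*pi/3) + exp(2*I*pi/3) + 3*exp(I*pi/3)) + (2 + 3*exp(-2*I*pi/3) + 6*exp(2*I*pi/3)) + (1) + (2 + 6*exp(-2*I*pi/3) + 3*exp(2*I*pi/3)) + (2 + 3*exp(-I*pi/3) + exp(-2*I*pi/3) + 2*exp(I*pi/3) + 3*exp(2*I*pi/3))] = 12/6 = 2
  <chi_rho, chi_1> = (1/6)[1*(11)*conj(1) + 1*(2 + 3*exp(-2*I*pi/3) + 2*exp(-I*pi/3) + exp(2*I*pi/3) + 3*exp(I*pi/3))*conj(exp(I*pi/3)) + 1*(2 + 3*exp(-2*I*pi/3) + 6*exp(2*I*pi/3))*conj(exp(2*I*pi/3)) + 1*(1)*conj(-1) + 1*(2 + 6*exp(-2*I*pi/3) + 3*exp(2*I*pi/3))*conj(exp(-2*I*pi/3)) + 1*(2 + 3*exp(-I*pi/3) + exp(-2*I*pi/3) + 2*exp(I*pi/3) + 3*exp(2*I*pi/3))*conj(exp(-I*pi/3))]
      = (1/6)[(11) + (2*exp(-2*I*pi/3) + 2*exp(-I*pi/3) + exp(I*pi/3)) + (6 + 2*exp(-2*I*pi/3) + 3*exp(2*I*pi/3)) + (-1) + (6 + 3*exp(-2*I*pi/3) + 2*exp(2*I*pi/3)) + (exp(-I*pi/3) + 2*exp(2*I*pi/3) + 2*exp(I*pi/3))] = 18/6 = 3
  <chi_rho, chi_2> = (1/6)[1*(11)*conj(1) + 1*(2 + 3*exp(-2*I*pi/3) + 2*exp(-I*pi/3) + exp(2*I*pi/3) + 3*exp(I*pi/3))*conj(exp(2*I*pi/3)) + 1*(2 + 3*exp(-2*I*pi/3) + 6*exp(2*I*pi/3))*conj(exp(-2*I*pi/3)) + 1*(1)*conj(1) + 1*(2 + 6*exp(-2*I*pi/3) + 3*exp(2*I*pi/3))*conj(exp(2*I*pi/3)) + 1*(2 + 3*exp(-I*pi/3) + exp(-2*I*pi/3) + 2*exp(I*pi/3) + 3*exp(2*I*pi/3))*conj(exp(-2*I*pi/3))]
      = (1/6)[(11) + (-1 + 3*exp(-I*pi/3) + 2*exp(-2*I*pi/3) + 3*exp(2*I*pi/3)) + (3 + 6*exp(-2*I*pi/3) + 2*exp(2*I*pi/3)) + (1) + (3 + 2*exp(-2*I*pi/3) + 6*exp(2*I*pi/3)) + (-1 + 3*exp(-2*I*pi/3) + 2*exp(2*I*pi/3) + 3*exp(I*pi/3))] = 6/6 = 1
  <chi_rho, chi_3> = (1/6)[1*(11)*conj(1) + 1*(2 + 3*exp(-2*I*pi/3) + 2*exp(-I*pi/3) + exp(2*I*pi/3) + 3*exp(I*pi/3))*conj(-1) + 1*(2 + 3*exp(-2*I*pi/3) + 6*exp(2*I*pi/3))*conj(1) + 1*(1)*conj(-1) + 1*(2 + 6*exp(-2*I*pi/3) + 3*exp(2*I*pi/3))*conj(1) + 1*(2 + 3*exp(-I*pi/3) + exp(-2*I*pi/3) + 2*exp(I*pi/3) + 3*exp(2*I*pi/3))*conj(-1)]
      = (1/6)[(11) + (-2 - 3*exp(I*pi/3) - exp(2*I*pi/3) - 2*exp(-I*pi/3) - 3*exp(-2*I*pi/3)) + (2 + 3*exp(-2*I*pi/3) + 6*exp(2*I*pi/3)) + (-1) + (2 + 6*exp(-2*I*pi/3) + 3*exp(2*I*pi/3)) + (-2 - 3*exp(2*I*pi/3) - 2*exp(I*pi/3) - exp(-2*I*pi/3) - 3*exp(-I*pi/3))] = 0/6 = 0
  <chi_rho, chi_4> = (1/6)[1*(11)*conj(1) + 1*(2 + 3*exp(-2*I*pi/3) + 2*exp(-I*pi/3) + exp(2*I*pi/3) + 3*exp(I*pi/3))*conj(exp(-2*I*pi/3)) + 1*(2 + 3*exp(-2*I*pi/3) + 6*exp(2*I*pi/3))*conj(exp(2*I*pi/3)) + 1*(1)*conj(1) + 1*(2 + 6*exp(-2*I*pi/3) + 3*exp(2*I*pi/3))*conj(exp(-2*I*pi/3)) + 1*(2 + 3*exp(-I*pi/3) + exp(-2*I*pi/3) + 2*exp(I*pi/3) + 3*exp(2*I*pi/3))*conj(exp(2*I*pi/3))]
      = (1/6)[(11) + (exp(-2*I*pi/3) + 2*exp(2*I*pi/3) + 2*exp(I*pi/3)) + (6 + 2*exp(-2*I*pi/3) + 3*exp(2*I*pi/3)) + (1) + (6 + 3*exp(-2*I*pi/3) + 2*exp(2*I*pi/3)) + (2*exp(-2*I*pi/3) + 2*exp(-I*pi/3) + exp(2*I*pi/3))] = 18/6 = 3
  <chi_rho, chi_5> = (1/6)[1*(11)*conj(1) + 1*(2 + 3*exp(-2*I*pi/3) + 2*exp(-I*pi/3) + exp(2*I*pi/3) + 3*exp(I*pi/3))*conj(exp(-I*pi/3)) + 1*(2 + 3*exp(-2*I*pi/3) + 6*exp(2*I*pi/3))*conj(exp(-2*I*pi/3)) + 1*(1)*conj(-1) + 1*(2 + 6*exp(-2*I*pi/3) + 3*exp(2*I*pi/3))*conj(exp(2*I*pi/3)) + 1*(2 + 3*exp(-I*pi/3) + exp(-2*I*pi/3) + 2*exp(I*pi/3) + 3*exp(2*I*pi/3))*conj(exp(I*pi/3))]
      = (1/6)[(11) + (1 + 3*exp(-I*pi/3) + 2*exp(I*pi/3) + 3*exp(2*I*pi/3)) + (3 + 6*exp(-2*I*pi/3) + 2*exp(2*I*pi/3)) + (-1) + (3 + 2*exp(-2*I*pi/3) + 6*exp(2*I*pi/3)) + (1 + 3*exp(-2*I*pi/3) + 2*exp(-I*pi/3) + 3*exp(I*pi/3))] = 12/6 = 2
(Exp terms are combined using exp(i*s)*conj(exp(i*t)) = exp(i*(s-t)), and sums of them are collapsed using the identity that for every m > 1 the m distinct m-th roots of unity sum to 0, e.g. 1 + exp(2*I*pi/3) + exp(-2*I*pi/3) = 0.)
Dimension check: dim(rho) = sum (mult * dim) = 2*1 + 3*1 + 1*1 + 0*1 + 3*1 + 2*1 = 11 = chi_rho(e) = 11.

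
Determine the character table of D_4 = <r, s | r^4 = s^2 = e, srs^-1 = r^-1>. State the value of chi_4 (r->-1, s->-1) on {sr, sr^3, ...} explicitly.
Conjugacy classes: {e} of size 1, {r^2} of size 1, {r^1, r^3} of size 2, {s, sr^2, ...} of size 2, {sr, sr^3, ...} of size 2.
Character table:
  irrep \ class              {e} (size 1)  {r^2} (size 1)  {r^1, r^3} (size 2)  {s, sr^2, ...} (size 2)  {sr, sr^3, ...} (size 2)
  chi_1 (triv)               1             1               1                    1                        1                       
  chi_2 (sign: r->1, s->-1)  1             1               1                    -1                       -1                      
  chi_3 (r->-1, s->1)        1             1               -1                   1                        -1                      
  chi_4 (r->-1, s->-1)       1             1               -1                   -1                       1                       
  chi_5 (2d, j=1)            2             -2              0                    0                        0                       

Spot check: chi_4 (r->-1, s->-1) on {sr, sr^3, ...} = 1.

Argument: D_4 has order 2*4 = 8 with 5 conjugacy classes, hence 5 irreducibles. Sum of squared dims 1 + 1 + 1 + 1 + 4 = 8 = |G|. Linear characters come from the abelianisation; the 2-dimensional irreps have character r^k -> 2*cos(2*pi*j*k/4), reflections -> 0.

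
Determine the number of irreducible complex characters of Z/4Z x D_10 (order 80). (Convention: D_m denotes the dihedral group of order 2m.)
32

Solution. The number of irreducible complex representations of a finite group equals its number of conjugacy classes. For a direct product, #classes(G x H) = #classes(G) * #classes(H). Z/4Z has 4 classes (abelian), D_10 has 8 classes, so 4 * 8 = 32, so Z/4Z x D_10 (order 80) has exactly 32 irreducible complex representations.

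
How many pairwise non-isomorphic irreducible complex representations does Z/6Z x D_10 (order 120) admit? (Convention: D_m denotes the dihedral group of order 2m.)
48

Argument: The number of irreducible complex representations of a finite group equals its number of conjugacy classes. For a direct product, #classes(G x H) = #classes(G) * #classes(H). Z/6Z has 6 classes (abelian), D_10 has 8 classes, so 6 * 8 = 48, so Z/6Z x D_10 (order 120) has exactly 48 irreducible complex representations.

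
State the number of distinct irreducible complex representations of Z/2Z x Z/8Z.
16

Derivation: The number of irreducible complex representations of a finite group equals its number of conjugacy classes. Z/2Z x Z/8Z is abelian of order 16, so every element is its own conjugacy class: 16 classes, so Z/2Z x Z/8Z (order 16) has exactly 16 irreducible complex representations.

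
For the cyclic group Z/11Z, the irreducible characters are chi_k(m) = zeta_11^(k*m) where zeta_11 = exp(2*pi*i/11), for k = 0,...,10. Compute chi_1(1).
chi_1(1) = zeta_11^1 = exp(2*I*pi/11)

Justification: chi_1(1) = zeta_11^(1*1) = zeta_11^1. Since zeta_11^11 = 1, this equals zeta_11^1 = exp(2*pi*i*1/11) = exp(2*I*pi/11).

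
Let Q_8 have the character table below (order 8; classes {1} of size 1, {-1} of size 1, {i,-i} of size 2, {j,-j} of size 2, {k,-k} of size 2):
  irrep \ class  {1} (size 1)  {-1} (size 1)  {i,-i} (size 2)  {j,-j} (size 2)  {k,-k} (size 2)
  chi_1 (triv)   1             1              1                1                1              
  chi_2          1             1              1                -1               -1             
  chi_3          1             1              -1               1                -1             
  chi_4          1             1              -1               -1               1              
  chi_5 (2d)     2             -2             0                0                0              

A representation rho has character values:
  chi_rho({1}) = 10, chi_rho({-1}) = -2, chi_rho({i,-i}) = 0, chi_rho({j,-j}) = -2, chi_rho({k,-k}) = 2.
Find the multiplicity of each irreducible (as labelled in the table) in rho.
Multiplicities: chi_1: 1, chi_2: 1, chi_3: 0, chi_4: 2, chi_5: 3.

Proof sketch: Use <chi_rho, chi> = (1/|G|) sum_C |C| * chi_rho(C) * conj(chi(C)) with |G| = 8 for each irreducible chi in the table:
  <chi_rho, chi_1> = (1/8)[1*(10)*conj(1) + 1*(-2)*conj(1) + 2*(0)*conj(1) + 2*(-2)*conj(1) + 2*(2)*conj(1)]
      = (1/8)[(10) + (-2) + (0) + (-4) + (4)] = 8/8 = 1
  <chi_rho, chi_2> = (1/8)[1*(10)*conj(1) + 1*(-2)*conj(1) + 2*(0)*conj(1) + 2*(-2)*conj(-1) + 2*(2)*conj(-1)]
      = (1/8)[(10) + (-2) + (0) + (4) + (-4)] = 8/8 = 1
  <chi_rho, chi_3> = (1/8)[1*(10)*conj(1) + 1*(-2)*conj(1) + 2*(0)*conj(-1) + 2*(-2)*conj(1) + 2*(2)*conj(-1)]
      = (1/8)[(10) + (-2) + (0) + (-4) + (-4)] = 0/8 = 0
  <chi_rho, chi_4> = (1/8)[1*(10)*conj(1) + 1*(-2)*conj(1) + 2*(0)*conj(-1) + 2*(-2)*conj(-1) + 2*(2)*conj(1)]
      = (1/8)[(10) + (-2) + (0) + (4) + (4)] = 16/8 = 2
  <chi_rho, chi_5> = (1/8)[1*(10)*conj(2) + 1*(-2)*conj(-2) + 2*(0)*conj(0) + 2*(-2)*conj(0) + 2*(2)*conj(0)]
      = (1/8)[(20) + (4) + (0) + (0) + (0)] = 24/8 = 3
Dimension check: dim(rho) = sum (mult * dim) = 1*1 + 1*1 + 0*1 + 2*1 + 3*2 = 10 = chi_rho(e) = 10.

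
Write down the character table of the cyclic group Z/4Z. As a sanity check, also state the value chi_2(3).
Character table of Z/4Z (irreps indexed chi_0,...,chi_3 with chi_k(m) = zeta_4^(k*m), zeta_4 = exp(2*pi*i/4)):
  irrep \ class  {0} (size 1)  {1} (size 1)  {2} (size 1)  {3} (size 1)
  chi_0          1             1             1             1           
  chi_1          1             I             -1            -I          
  chi_2          1             -1            1             -1          
  chi_3          1             -I            -1            I           

Spot check: chi_2(3) = zeta_4^(2*3) = zeta_4^6 = -1.

Proof sketch: Z/4Z is abelian, so all 4 irreducible complex representations are 1-dimensional. They are given by chi_k(m) = zeta_4^(k*m) for k = 0,...,3. Row orthogonality: sum_m chi_k(m) conj(chi_l(m)) = 4 * [k = l].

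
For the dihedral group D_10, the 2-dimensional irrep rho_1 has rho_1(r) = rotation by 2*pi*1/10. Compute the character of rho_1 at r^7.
chi_{rho_1}(r^7) = 2*cos(2*pi*1*7/10) = 1/2 - sqrt(5)/2

Working: rho_1(r^7) is rotation by angle 2*pi*1*7/10, whose trace is 2*cos(2*pi*1*7/10) = 1/2 - sqrt(5)/2.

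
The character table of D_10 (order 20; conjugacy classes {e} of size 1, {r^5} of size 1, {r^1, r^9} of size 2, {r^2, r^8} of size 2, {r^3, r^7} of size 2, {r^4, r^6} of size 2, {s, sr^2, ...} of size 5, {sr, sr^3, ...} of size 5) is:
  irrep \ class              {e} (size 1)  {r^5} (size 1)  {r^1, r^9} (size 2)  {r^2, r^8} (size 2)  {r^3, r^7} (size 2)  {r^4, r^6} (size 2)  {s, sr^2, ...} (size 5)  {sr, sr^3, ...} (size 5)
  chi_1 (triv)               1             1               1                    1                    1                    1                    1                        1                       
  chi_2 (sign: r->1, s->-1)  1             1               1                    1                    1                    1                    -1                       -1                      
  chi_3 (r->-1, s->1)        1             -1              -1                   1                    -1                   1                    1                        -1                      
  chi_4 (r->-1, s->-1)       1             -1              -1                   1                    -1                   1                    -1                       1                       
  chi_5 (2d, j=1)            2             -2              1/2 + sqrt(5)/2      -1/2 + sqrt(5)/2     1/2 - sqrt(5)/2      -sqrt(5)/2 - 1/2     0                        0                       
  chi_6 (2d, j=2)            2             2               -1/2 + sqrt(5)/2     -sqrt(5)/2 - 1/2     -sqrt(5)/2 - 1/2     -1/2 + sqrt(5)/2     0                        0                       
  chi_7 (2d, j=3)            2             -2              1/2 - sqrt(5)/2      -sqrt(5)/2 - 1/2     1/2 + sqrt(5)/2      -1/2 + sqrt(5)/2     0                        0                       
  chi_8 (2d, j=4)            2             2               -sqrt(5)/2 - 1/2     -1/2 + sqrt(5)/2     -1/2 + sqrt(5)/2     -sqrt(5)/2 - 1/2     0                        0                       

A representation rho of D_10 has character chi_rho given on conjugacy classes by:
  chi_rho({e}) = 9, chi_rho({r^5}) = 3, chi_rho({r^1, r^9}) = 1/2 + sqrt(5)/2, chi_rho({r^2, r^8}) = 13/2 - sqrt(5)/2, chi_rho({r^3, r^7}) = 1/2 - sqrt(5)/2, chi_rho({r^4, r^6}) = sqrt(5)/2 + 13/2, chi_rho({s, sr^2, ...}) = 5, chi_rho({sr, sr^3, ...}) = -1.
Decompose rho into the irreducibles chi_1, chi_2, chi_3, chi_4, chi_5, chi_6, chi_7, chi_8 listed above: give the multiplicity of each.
Multiplicities: chi_1: 3, chi_2: 1, chi_3: 3, chi_4: 0, chi_5: 0, chi_6: 1, chi_7: 0, chi_8: 0.

Proof sketch: Use <chi_rho, chi> = (1/|G|) sum_C |C| * chi_rho(C) * conj(chi(C)) with |G| = 20 for each irreducible chi in the table:
  <chi_rho, chi_1> = (1/20)[1*(9)*conj(1) + 1*(3)*conj(1) + 2*(1/2 + sqrt(5)/2)*conj(1) + 2*(13/2 - sqrt(5)/2)*conj(1) + 2*(1/2 - sqrt(5)/2)*conj(1) + 2*(sqrt(5)/2 + 13/2)*conj(1) + 5*(5)*conj(1) + 5*(-1)*conj(1)]
      = (1/20)[(9) + (3) + (1 + sqrt(5)) + (13 - sqrt(5)) + (1 - sqrt(5)) + (sqrt(5) + 13) + (25) + (-5)] = 60/20 = 3
  <chi_rho, chi_2> = (1/20)[1*(9)*conj(1) + 1*(3)*conj(1) + 2*(1/2 + sqrt(5)/2)*conj(1) + 2*(13/2 - sqrt(5)/2)*conj(1) + 2*(1/2 - sqrt(5)/2)*conj(1) + 2*(sqrt(5)/2 + 13/2)*conj(1) + 5*(5)*conj(-1) + 5*(-1)*conj(-1)]
      = (1/20)[(9) + (3) + (1 + sqrt(5)) + (13 - sqrt(5)) + (1 - sqrt(5)) + (sqrt(5) + 13) + (-25) + (5)] = 20/20 = 1
  <chi_rho, chi_3> = (1/20)[1*(9)*conj(1) + 1*(3)*conj(-1) + 2*(1/2 + sqrt(5)/2)*conj(-1) + 2*(13/2 - sqrt(5)/2)*conj(1) + 2*(1/2 - sqrt(5)/2)*conj(-1) + 2*(sqrt(5)/2 + 13/2)*conj(1) + 5*(5)*conj(1) + 5*(-1)*conj(-1)]
      = (1/20)[(9) + (-3) + (-sqrt(5) - 1) + (13 - sqrt(5)) + (-1 + sqrt(5)) + (sqrt(5) + 13) + (25) + (5)] = 60/20 = 3
  <chi_rho, chi_4> = (1/20)[1*(9)*conj(1) + 1*(3)*conj(-1) + 2*(1/2 + sqrt(5)/2)*conj(-1) + 2*(13/2 - sqrt(5)/2)*conj(1) + 2*(1/2 - sqrt(5)/2)*conj(-1) + 2*(sqrt(5)/2 + 13/2)*conj(1) + 5*(5)*conj(-1) + 5*(-1)*conj(1)]
      = (1/20)[(9) + (-3) + (-sqrt(5) - 1) + (13 - sqrt(5)) + (-1 + sqrt(5)) + (sqrt(5) + 13) + (-25) + (-5)] = 0/20 = 0
  <chi_rho, chi_5> = (1/20)[1*(9)*conj(2) + 1*(3)*conj(-2) + 2*(1/2 + sqrt(5)/2)*conj(1/2 + sqrt(5)/2) + 2*(13/2 - sqrt(5)/2)*conj(-1/2 + sqrt(5)/2) + 2*(1/2 - sqrt(5)/2)*conj(1/2 - sqrt(5)/2) + 2*(sqrt(5)/2 + 13/2)*conj(-sqrt(5)/2 - 1/2) + 5*(5)*conj(0) + 5*(-1)*conj(0)]
      = (1/20)[(18) + (-6) + (sqrt(5) + 3) + (-9 + 7*sqrt(5)) + (3 - sqrt(5)) + (-7*sqrt(5) - 9) + (0) + (0)] = 0/20 = 0
  <chi_rho, chi_6> = (1/20)[1*(9)*conj(2) + 1*(3)*conj(2) + 2*(1/2 + sqrt(5)/2)*conj(-1/2 + sqrt(5)/2) + 2*(13/2 - sqrt(5)/2)*conj(-sqrt(5)/2 - 1/2) + 2*(1/2 - sqrt(5)/2)*conj(-sqrt(5)/2 - 1/2) + 2*(sqrt(5)/2 + 13/2)*conj(-1/2 + sqrt(5)/2) + 5*(5)*conj(0) + 5*(-1)*conj(0)]
      = (1/20)[(18) + (6) + (2) + (-6*sqrt(5) - 4) + (2) + (-4 + 6*sqrt(5)) + (0) + (0)] = 20/20 = 1
  <chi_rho, chi_7> = (1/20)[1*(9)*conj(2) + 1*(3)*conj(-2) + 2*(1/2 + sqrt(5)/2)*conj(1/2 - sqrt(5)/2) + 2*(13/2 - sqrt(5)/2)*conj(-sqrt(5)/2 - 1/2) + 2*(1/2 - sqrt(5)/2)*conj(1/2 + sqrt(5)/2) + 2*(sqrt(5)/2 + 13/2)*conj(-1/2 + sqrt(5)/2) + 5*(5)*conj(0) + 5*(-1)*conj(0)]
      = (1/20)[(18) + (-6) + (-2) + (-6*sqrt(5) - 4) + (-2) + (-4 + 6*sqrt(5)) + (0) + (0)] = 0/20 = 0
  <chi_rho, chi_8> = (1/20)[1*(9)*conj(2) + 1*(3)*conj(2) + 2*(1/2 + sqrt(5)/2)*conj(-sqrt(5)/2 - 1/2) + 2*(13/2 - sqrt(5)/2)*conj(-1/2 + sqrt(5)/2) + 2*(1/2 - sqrt(5)/2)*conj(-1/2 + sqrt(5)/2) + 2*(sqrt(5)/2 + 13/2)*conj(-sqrt(5)/2 - 1/2) + 5*(5)*conj(0) + 5*(-1)*conj(0)]
      = (1/20)[(18) + (6) + (-3 - sqrt(5)) + (-9 + 7*sqrt(5)) + (-3 + sqrt(5)) + (-7*sqrt(5) - 9) + (0) + (0)] = 0/20 = 0
Dimension check: dim(rho) = sum (mult * dim) = 3*1 + 1*1 + 3*1 + 0*1 + 0*2 + 1*2 + 0*2 + 0*2 = 9 = chi_rho(e) = 9.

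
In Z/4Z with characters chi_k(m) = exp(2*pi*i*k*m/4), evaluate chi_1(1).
chi_1(1) = zeta_4^1 = I

Justification: chi_1(1) = zeta_4^(1*1) = zeta_4^1. Since zeta_4^4 = 1, this equals zeta_4^1 = exp(2*pi*i*1/4) = I.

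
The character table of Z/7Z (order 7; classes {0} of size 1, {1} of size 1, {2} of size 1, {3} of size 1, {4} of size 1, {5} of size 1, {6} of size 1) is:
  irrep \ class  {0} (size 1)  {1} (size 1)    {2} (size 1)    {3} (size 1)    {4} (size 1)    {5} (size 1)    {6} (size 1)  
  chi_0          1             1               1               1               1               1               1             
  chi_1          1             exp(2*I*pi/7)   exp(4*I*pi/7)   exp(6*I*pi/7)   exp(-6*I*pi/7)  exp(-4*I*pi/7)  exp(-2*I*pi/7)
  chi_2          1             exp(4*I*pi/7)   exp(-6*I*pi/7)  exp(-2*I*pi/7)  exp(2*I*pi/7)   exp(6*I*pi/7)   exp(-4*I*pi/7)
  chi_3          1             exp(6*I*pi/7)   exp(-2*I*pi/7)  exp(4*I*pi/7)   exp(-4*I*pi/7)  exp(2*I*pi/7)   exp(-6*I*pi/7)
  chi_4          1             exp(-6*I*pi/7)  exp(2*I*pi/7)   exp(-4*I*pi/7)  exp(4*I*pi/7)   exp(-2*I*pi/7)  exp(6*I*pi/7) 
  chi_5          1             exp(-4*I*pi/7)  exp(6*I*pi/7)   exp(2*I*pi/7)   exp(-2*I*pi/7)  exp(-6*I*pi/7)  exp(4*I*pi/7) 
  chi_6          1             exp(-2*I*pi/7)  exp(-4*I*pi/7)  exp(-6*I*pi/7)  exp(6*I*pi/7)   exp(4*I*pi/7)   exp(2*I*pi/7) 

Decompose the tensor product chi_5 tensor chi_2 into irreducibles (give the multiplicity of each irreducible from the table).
chi_5 tensor chi_2 = chi_0 (all other irreducibles have multiplicity 0).

Explanation: The character of a tensor product is the pointwise product (chi_5 * chi_2)(C) = chi_5(C) * chi_2(C):
  {0}: (1)*(1), {1}: (exp(-4*I*pi/7))*(exp(4*I*pi/7)), {2}: (exp(6*I*pi/7))*(exp(-6*I*pi/7)), {3}: (exp(2*I*pi/7))*(exp(-2*I*pi/7)), {4}: (exp(-2*I*pi/7))*(exp(2*I*pi/7)), {5}: (exp(-6*I*pi/7))*(exp(6*I*pi/7)), {6}: (exp(4*I*pi/7))*(exp(-4*I*pi/7))
so (chi_5 * chi_2) takes values
  {0} -> 1, {1} -> 1, {2} -> 1, {3} -> 1, {4} -> 1, {5} -> 1, {6} -> 1.
Now take the inner product of this character with each irreducible chi from the table, <chi_5*chi_2, chi> = (1/7) sum_C |C| (chi_5*chi_2)(C) conj(chi(C)):
  <chi_5*chi_2, chi_0> = (1/7)[1*(1)*conj(1) + 1*(1)*conj(1) + 1*(1)*conj(1) + 1*(1)*conj(1) + 1*(1)*conj(1) + 1*(1)*conj(1) + 1*(1)*conj(1)]
      = (1/7)[(1) + (1) + (1) + (1) + (1) + (1) + (1)] = 7/7 = 1
  <chi_5*chi_2, chi_1> = (1/7)[1*(1)*conj(1) + 1*(1)*conj(exp(2*I*pi/7)) + 1*(1)*conj(exp(4*I*pi/7)) + 1*(1)*conj(exp(6*I*pi/7)) + 1*(1)*conj(exp(-6*I*pi/7)) + 1*(1)*conj(exp(-4*I*pi/7)) + 1*(1)*conj(exp(-2*I*pi/7))]
      = (1/7)[(1) + (exp(-2*I*pi/7)) + (exp(-4*I*pi/7)) + (exp(-6*I*pi/7)) + (exp(6*I*pi/7)) + (exp(4*I*pi/7)) + (exp(2*I*pi/7))] = 0/7 = 0
  <chi_5*chi_2, chi_2> = (1/7)[1*(1)*conj(1) + 1*(1)*conj(exp(4*I*pi/7)) + 1*(1)*conj(exp(-6*I*pi/7)) + 1*(1)*conj(exp(-2*I*pi/7)) + 1*(1)*conj(exp(2*I*pi/7)) + 1*(1)*conj(exp(6*I*pi/7)) + 1*(1)*conj(exp(-4*I*pi/7))]
      = (1/7)[(1) + (exp(-4*I*pi/7)) + (exp(6*I*pi/7)) + (exp(2*I*pi/7)) + (exp(-2*I*pi/7)) + (exp(-6*I*pi/7)) + (exp(4*I*pi/7))] = 0/7 = 0
  <chi_5*chi_2, chi_3> = (1/7)[1*(1)*conj(1) + 1*(1)*conj(exp(6*I*pi/7)) + 1*(1)*conj(exp(-2*I*pi/7)) + 1*(1)*conj(exp(4*I*pi/7)) + 1*(1)*conj(exp(-4*I*pi/7)) + 1*(1)*conj(exp(2*I*pi/7)) + 1*(1)*conj(exp(-6*I*pi/7))]
      = (1/7)[(1) + (exp(-6*I*pi/7)) + (exp(2*I*pi/7)) + (exp(-4*I*pi/7)) + (exp(4*I*pi/7)) + (exp(-2*I*pi/7)) + (exp(6*I*pi/7))] = 0/7 = 0
  <chi_5*chi_2, chi_4> = (1/7)[1*(1)*conj(1) + 1*(1)*conj(exp(-6*I*pi/7)) + 1*(1)*conj(exp(2*I*pi/7)) + 1*(1)*conj(exp(-4*I*pi/7)) + 1*(1)*conj(exp(4*I*pi/7)) + 1*(1)*conj(exp(-2*I*pi/7)) + 1*(1)*conj(exp(6*I*pi/7))]
      = (1/7)[(1) + (exp(6*I*pi/7)) + (exp(-2*I*pi/7)) + (exp(4*I*pi/7)) + (exp(-4*I*pi/7)) + (exp(2*I*pi/7)) + (exp(-6*I*pi/7))] = 0/7 = 0
  <chi_5*chi_2, chi_5> = (1/7)[1*(1)*conj(1) + 1*(1)*conj(exp(-4*I*pi/7)) + 1*(1)*conj(exp(6*I*pi/7)) + 1*(1)*conj(exp(2*I*pi/7)) + 1*(1)*conj(exp(-2*I*pi/7)) + 1*(1)*conj(exp(-6*I*pi/7)) + 1*(1)*conj(exp(4*I*pi/7))]
      = (1/7)[(1) + (exp(4*I*pi/7)) + (exp(-6*I*pi/7)) + (exp(-2*I*pi/7)) + (exp(2*I*pi/7)) + (exp(6*I*pi/7)) + (exp(-4*I*pi/7))] = 0/7 = 0
  <chi_5*chi_2, chi_6> = (1/7)[1*(1)*conj(1) + 1*(1)*conj(exp(-2*I*pi/7)) + 1*(1)*conj(exp(-4*I*pi/7)) + 1*(1)*conj(exp(-6*I*pi/7)) + 1*(1)*conj(exp(6*I*pi/7)) + 1*(1)*conj(exp(4*I*pi/7)) + 1*(1)*conj(exp(2*I*pi/7))]
      = (1/7)[(1) + (exp(2*I*pi/7)) + (exp(4*I*pi/7)) + (exp(6*I*pi/7)) + (exp(-6*I*pi/7)) + (exp(-4*I*pi/7)) + (exp(-2*I*pi/7))] = 0/7 = 0
(Exp terms are combined using exp(i*s)*conj(exp(i*t)) = exp(i*(s-t)), and sums of them are collapsed using the identity that for every m > 1 the m distinct m-th roots of unity sum to 0, e.g. 1 + exp(2*I*pi/3) + exp(-2*I*pi/3) = 0.)
Hence the multiplicities are chi_0: 1. Dimension check: dim(chi_5)*dim(chi_2) = 1*1 = 1 and sum (mult * dim) = 1*1 = 1.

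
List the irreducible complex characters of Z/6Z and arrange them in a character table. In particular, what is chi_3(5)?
Character table of Z/6Z (irreps indexed chi_0,...,chi_5 with chi_k(m) = zeta_6^(k*m), zeta_6 = exp(2*pi*i/6)):
  irrep \ class  {0} (size 1)  {1} (size 1)    {2} (size 1)    {3} (size 1)  {4} (size 1)    {5} (size 1)  
  chi_0          1             1               1               1             1               1             
  chi_1          1             exp(I*pi/3)     exp(2*I*pi/3)   -1            exp(-2*I*pi/3)  exp(-I*pi/3)  
  chi_2          1             exp(2*I*pi/3)   exp(-2*I*pi/3)  1             exp(2*I*pi/3)   exp(-2*I*pi/3)
  chi_3          1             -1              1               -1            1               -1            
  chi_4          1             exp(-2*I*pi/3)  exp(2*I*pi/3)   1             exp(-2*I*pi/3)  exp(2*I*pi/3) 
  chi_5          1             exp(-I*pi/3)    exp(-2*I*pi/3)  -1            exp(2*I*pi/3)   exp(I*pi/3)   

Spot check: chi_3(5) = zeta_6^(3*5) = zeta_6^15 = -1.

Justification: Z/6Z is abelian, so all 6 irreducible complex representations are 1-dimensional. They are given by chi_k(m) = zeta_6^(k*m) for k = 0,...,5. Row orthogonality: sum_m chi_k(m) conj(chi_l(m)) = 6 * [k = l].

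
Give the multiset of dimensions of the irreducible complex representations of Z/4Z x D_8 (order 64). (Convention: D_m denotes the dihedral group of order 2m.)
Dimensions: 1, 1, 1, 1, 1, 1, 1, 1, 1, 1, 1, 1, 1, 1, 1, 1, 2, 2, 2, 2, 2, 2, 2, 2, 2, 2, 2, 2

There are 28 irreducibles (= number of conjugacy classes). Their dimensions d_i satisfy sum d_i^2 = |G| = 64: 1 + 1 + 1 + 1 + 1 + 1 + 1 + 1 + 1 + 1 + 1 + 1 + 1 + 1 + 1 + 1 + 4 + 4 + 4 + 4 + 4 + 4 + 4 + 4 + 4 + 4 + 4 + 4 = 64. (For the product with Z/4Z: each of the 4 1-dim characters of Z/4Z tensors with each irrep of D_8, giving 4 copies of each D_8-dimension.)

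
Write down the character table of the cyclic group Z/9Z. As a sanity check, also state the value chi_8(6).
Character table of Z/9Z (irreps indexed chi_0,...,chi_8 with chi_k(m) = zeta_9^(k*m), zeta_9 = exp(2*pi*i/9)):
  irrep \ class  {0} (size 1)  {1} (size 1)    {2} (size 1)    {3} (size 1)    {4} (size 1)    {5} (size 1)    {6} (size 1)    {7} (size 1)    {8} (size 1)  
  chi_0          1             1               1               1               1               1               1               1               1             
  chi_1          1             exp(2*I*pi/9)   exp(4*I*pi/9)   exp(2*I*pi/3)   exp(8*I*pi/9)   exp(-8*I*pi/9)  exp(-2*I*pi/3)  exp(-4*I*pi/9)  exp(-2*I*pi/9)
  chi_2          1             exp(4*I*pi/9)   exp(8*I*pi/9)   exp(-2*I*pi/3)  exp(-2*I*pi/9)  exp(2*I*pi/9)   exp(2*I*pi/3)   exp(-8*I*pi/9)  exp(-4*I*pi/9)
  chi_3          1             exp(2*I*pi/3)   exp(-2*I*pi/3)  1               exp(2*I*pi/3)   exp(-2*I*pi/3)  1               exp(2*I*pi/3)   exp(-2*I*pi/3)
  chi_4          1             exp(8*I*pi/9)   exp(-2*I*pi/9)  exp(2*I*pi/3)   exp(-4*I*pi/9)  exp(4*I*pi/9)   exp(-2*I*pi/3)  exp(2*I*pi/9)   exp(-8*I*pi/9)
  chi_5          1             exp(-8*I*pi/9)  exp(2*I*pi/9)   exp(-2*I*pi/3)  exp(4*I*pi/9)   exp(-4*I*pi/9)  exp(2*I*pi/3)   exp(-2*I*pi/9)  exp(8*I*pi/9) 
  chi_6          1             exp(-2*I*pi/3)  exp(2*I*pi/3)   1               exp(-2*I*pi/3)  exp(2*I*pi/3)   1               exp(-2*I*pi/3)  exp(2*I*pi/3) 
  chi_7          1             exp(-4*I*pi/9)  exp(-8*I*pi/9)  exp(2*I*pi/3)   exp(2*I*pi/9)   exp(-2*I*pi/9)  exp(-2*I*pi/3)  exp(8*I*pi/9)   exp(4*I*pi/9) 
  chi_8          1             exp(-2*I*pi/9)  exp(-4*I*pi/9)  exp(-2*I*pi/3)  exp(-8*I*pi/9)  exp(8*I*pi/9)   exp(2*I*pi/3)   exp(4*I*pi/9)   exp(2*I*pi/9) 

Spot check: chi_8(6) = zeta_9^(8*6) = zeta_9^48 = exp(2*I*pi/3).

Proof sketch: Z/9Z is abelian, so all 9 irreducible complex representations are 1-dimensional. They are given by chi_k(m) = zeta_9^(k*m) for k = 0,...,8. Row orthogonality: sum_m chi_k(m) conj(chi_l(m)) = 9 * [k = l].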